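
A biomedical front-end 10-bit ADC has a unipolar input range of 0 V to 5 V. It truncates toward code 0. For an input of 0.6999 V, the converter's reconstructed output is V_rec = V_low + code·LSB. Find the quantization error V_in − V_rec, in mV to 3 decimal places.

One LSB is 5 V / 1024 = 4.883 mV.
(0.6999 − 0)/0.00488281 = 143.3395; ⌊·⌋ gives code 143.
Code 143 maps back to 0 + 143×0.00488281 V = 0.69824219 V.
Difference: 0.00165781 V → 1.658 mV.

1.658 mV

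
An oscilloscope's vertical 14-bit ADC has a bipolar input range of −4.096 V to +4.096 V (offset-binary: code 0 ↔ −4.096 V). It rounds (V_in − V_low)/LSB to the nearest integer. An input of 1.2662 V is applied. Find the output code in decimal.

Full-scale span = 8.192 V; LSB = 8.192/2^14 = 0.500 mV.
(1.2662 − (−4.096)) / 0.0005 = 10724.400 LSBs.
round(10724.400) = 10724.

code 10724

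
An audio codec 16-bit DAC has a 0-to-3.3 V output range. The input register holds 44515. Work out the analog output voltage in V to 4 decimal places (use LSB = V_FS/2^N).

2.2415 V

LSB = 3.3 V / 2^16 = 50.35 µV.
V_out = 0 + 44515 × 5.0354e-05 V = 2.24151 V.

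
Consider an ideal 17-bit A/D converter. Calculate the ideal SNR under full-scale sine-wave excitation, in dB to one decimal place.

SNR ≈ 6.02·N + 1.76 dB = 6.02·17 + 1.76 = 104.10 dB.

104.1 dB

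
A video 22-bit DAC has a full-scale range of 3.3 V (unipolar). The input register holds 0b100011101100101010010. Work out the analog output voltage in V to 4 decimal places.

LSB = 3.3 V / 2^22 = 0.79 µV.
Code 0b100011101100101010010 = 1169746 decimal.
V_out = 0 + 1169746 × 7.86781e-07 V = 0.920334 V.

0.9203 V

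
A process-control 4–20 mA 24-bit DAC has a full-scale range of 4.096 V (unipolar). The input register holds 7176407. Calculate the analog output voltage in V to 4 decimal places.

1.7521 V

LSB = 4.096 V / 2^24 = 0.24 µV.
V_out = 0 + 7176407 × 2.44141e-07 V = 1.75205 V.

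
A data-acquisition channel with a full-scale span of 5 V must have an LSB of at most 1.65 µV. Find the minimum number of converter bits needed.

Number of steps required ≥ 5 V / 1.65 µV = 3030303.03.
Need 2^N ≥ 3030303.03; 2^21 = 2097152, 2^22 = 4194304.
Minimum N = 22.

22 bits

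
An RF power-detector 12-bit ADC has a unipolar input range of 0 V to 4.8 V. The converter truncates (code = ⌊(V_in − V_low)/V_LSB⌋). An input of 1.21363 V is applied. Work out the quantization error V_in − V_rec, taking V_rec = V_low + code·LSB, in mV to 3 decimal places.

One LSB is 4.8 V / 4096 = 1.172 mV.
Scaled input = 1035.6309 LSBs, so code = 1035.
V_rec = 0 + 1035·0.00117187 = 1.2128906 V.
Error = 1.21363 − 1.2128906 = 0.000739375 V = 0.739 mV.

0.739 mV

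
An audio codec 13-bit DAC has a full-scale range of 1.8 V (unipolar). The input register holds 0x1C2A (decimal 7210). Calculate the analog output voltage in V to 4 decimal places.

1.5842 V

LSB = 1.8 V / 2^13 = 219.73 µV.
Code 0x1C2A = 7210 decimal.
V_out = 0 + 7210 × 0.000219727 V = 1.58423 V.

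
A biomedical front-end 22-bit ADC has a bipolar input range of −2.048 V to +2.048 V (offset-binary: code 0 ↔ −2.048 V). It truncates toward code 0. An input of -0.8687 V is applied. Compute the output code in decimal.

code 1207603

Full-scale span = 4.096 V; LSB = 4.096/2^22 = 0.98 µV.
(-0.8687 − (−2.048)) / 9.76563e-07 = 1207603.200 LSBs.
So the output code is 1207603.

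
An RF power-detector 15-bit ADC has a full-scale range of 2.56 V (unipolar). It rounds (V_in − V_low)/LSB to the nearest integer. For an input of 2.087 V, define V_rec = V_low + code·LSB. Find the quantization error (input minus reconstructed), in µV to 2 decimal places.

-31.25 µV

Step size: 2.56 V ÷ 2^15 = 78.12 µV.
(2.087 − 0)/7.8125e-05 = 26713.6000; round gives code 26714.
Code 26714 maps back to 0 + 26714×7.8125e-05 V = 2.0870312 V.
V_in − V_rec = -3.125e-05 V = -31.25 µV.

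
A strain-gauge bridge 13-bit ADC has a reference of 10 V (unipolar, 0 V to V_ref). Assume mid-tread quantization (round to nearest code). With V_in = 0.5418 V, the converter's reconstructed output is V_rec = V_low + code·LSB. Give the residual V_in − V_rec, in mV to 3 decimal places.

-0.192 mV

LSB = 10/2^13 = 1.221 mV.
Scaled input = 443.8426 LSBs, so code = 444.
V_rec = 0 + 444·0.0012207 = 0.54199219 V.
Difference: -0.000192188 V → -0.192 mV.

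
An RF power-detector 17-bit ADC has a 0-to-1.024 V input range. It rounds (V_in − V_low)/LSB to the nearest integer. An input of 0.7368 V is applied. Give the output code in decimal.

Full-scale span = 1.024 V; LSB = 1.024/2^17 = 7.81 µV.
(V_in − V_low)/LSB = (0.7368 − 0) / 7.8125e-06 = 94310.400.
Round → code 94310.

code 94310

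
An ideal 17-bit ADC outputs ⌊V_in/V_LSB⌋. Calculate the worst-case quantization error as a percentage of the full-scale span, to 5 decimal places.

Truncating → worst-case error = 1 LSB = V_FS/2^17, so 100/131072 = 0.000762939 % of full scale.

0.00076 %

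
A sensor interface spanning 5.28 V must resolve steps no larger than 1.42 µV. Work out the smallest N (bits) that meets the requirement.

22 bits

Number of steps required ≥ 5.28 V / 1.42 µV = 3718309.86.
Need 2^N ≥ 3718309.86; 2^21 = 2097152, 2^22 = 4194304.
Minimum N = 22.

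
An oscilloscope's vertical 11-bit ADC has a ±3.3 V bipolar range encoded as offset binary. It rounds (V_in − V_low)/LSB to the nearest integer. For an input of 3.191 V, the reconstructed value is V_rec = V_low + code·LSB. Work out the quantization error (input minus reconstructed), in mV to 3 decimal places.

One LSB is 6.6 V / 2048 = 3.223 mV.
Scaled input = 2014.1770 LSBs, so code = 2014.
V_rec = (−3.3) + 2014·0.00322266 = 3.1904297 V.
V_in − V_rec = 0.000570312 V = 0.570 mV.

0.570 mV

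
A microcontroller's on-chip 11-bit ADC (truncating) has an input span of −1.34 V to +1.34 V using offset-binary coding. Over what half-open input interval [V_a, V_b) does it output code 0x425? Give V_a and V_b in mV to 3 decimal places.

LSB = 2.68/2^11 = 1.309 mV.
Code 0x425 = 1061 decimal.
V_a = V_low + 1061·LSB = 0.048418 V; V_b = V_low + 1062·LSB = 0.0497266 V.

[48.418 mV, 49.727 mV)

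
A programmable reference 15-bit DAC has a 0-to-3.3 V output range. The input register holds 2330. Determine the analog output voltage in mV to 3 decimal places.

234.650 mV

LSB = 3.3 V / 2^15 = 100.71 µV.
V_out = 0 + 2330 × 0.000100708 V = 0.23465 V.
= 234.650 mV.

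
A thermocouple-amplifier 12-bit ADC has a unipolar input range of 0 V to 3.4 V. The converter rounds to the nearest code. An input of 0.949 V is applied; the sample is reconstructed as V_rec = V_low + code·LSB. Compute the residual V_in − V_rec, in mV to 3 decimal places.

0.221 mV

LSB = 3.4/2^12 = 0.830 mV.
(0.949 − 0)/0.000830078 = 1143.2659; round gives code 1143.
V_rec = 0 + 1143·0.000830078 = 0.9487793 V.
V_in − V_rec = 0.000220703 V = 0.221 mV.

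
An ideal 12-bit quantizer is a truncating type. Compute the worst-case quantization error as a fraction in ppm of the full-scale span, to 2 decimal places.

244.14 ppm

Truncating → worst-case error = 1 LSB = V_FS/2^12, so 1e+06/4096 = 244.141 ppm of full scale.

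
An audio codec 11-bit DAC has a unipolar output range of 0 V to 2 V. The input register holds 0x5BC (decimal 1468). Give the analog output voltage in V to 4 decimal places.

1.4336 V

LSB = 2 V / 2^11 = 0.977 mV.
Code 0x5BC = 1468 decimal.
V_out = 0 + 1468 × 0.000976562 V = 1.43359 V.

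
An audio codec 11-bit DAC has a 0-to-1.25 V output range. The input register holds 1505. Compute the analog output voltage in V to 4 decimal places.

0.9186 V

LSB = 1.25 V / 2^11 = 0.610 mV.
V_out = 0 + 1505 × 0.000610352 V = 0.918579 V.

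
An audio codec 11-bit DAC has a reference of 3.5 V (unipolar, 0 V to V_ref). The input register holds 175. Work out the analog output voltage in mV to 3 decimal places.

299.072 mV

LSB = 3.5 V / 2^11 = 1.709 mV.
V_out = 0 + 175 × 0.00170898 V = 0.299072 V.
= 299.072 mV.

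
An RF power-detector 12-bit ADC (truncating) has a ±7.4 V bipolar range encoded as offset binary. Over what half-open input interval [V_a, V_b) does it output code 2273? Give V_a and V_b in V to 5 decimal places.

[0.81299 V, 0.81660 V)

LSB = 14.8/2^12 = 3.613 mV.
V_a = V_low + 2273·LSB = 0.812988 V; V_b = V_low + 2274·LSB = 0.816602 V.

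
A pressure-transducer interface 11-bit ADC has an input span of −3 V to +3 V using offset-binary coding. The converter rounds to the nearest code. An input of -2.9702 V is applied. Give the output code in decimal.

code 10

With 2048 levels over 6 V, one step is 2.930 mV.
(-2.9702 − (−3)) / 0.00292969 = 10.172 LSBs.
Round → code 10.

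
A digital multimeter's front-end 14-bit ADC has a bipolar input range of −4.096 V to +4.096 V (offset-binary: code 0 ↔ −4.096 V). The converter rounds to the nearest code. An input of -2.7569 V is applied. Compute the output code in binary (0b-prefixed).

code 0b101001110110 (decimal 2678)

LSB = 8.192 V / 16384 = 0.500 mV.
(-2.7569 − (−4.096)) / 0.0005 = 2678.200 LSBs.
Round → code 2678.
In binary (0b-prefixed): 0b101001110110.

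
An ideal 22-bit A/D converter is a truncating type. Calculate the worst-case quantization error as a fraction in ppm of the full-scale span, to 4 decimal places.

Truncating → worst-case error = 1 LSB = V_FS/2^22, so 1e+06/4194304 = 0.238419 ppm of full scale.

0.2384 ppm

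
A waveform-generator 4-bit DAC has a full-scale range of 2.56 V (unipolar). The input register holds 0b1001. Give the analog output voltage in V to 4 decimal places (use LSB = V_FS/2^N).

LSB = 2.56 V / 2^4 = 160.000 mV.
Code 0b1001 = 9 decimal.
V_out = 0 + 9 × 0.16 V = 1.44 V.

1.4400 V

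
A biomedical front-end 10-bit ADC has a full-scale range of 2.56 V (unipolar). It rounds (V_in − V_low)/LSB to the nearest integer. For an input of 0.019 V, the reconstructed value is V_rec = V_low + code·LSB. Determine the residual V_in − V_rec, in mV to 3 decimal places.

-1.000 mV

Step size: 2.56 V ÷ 2^10 = 2.500 mV.
(0.019 − 0)/0.0025 = 7.6000; round gives code 8.
Reconstructed: 0.02 V.
Error = 0.019 − 0.02 = -0.001 V = -1.000 mV.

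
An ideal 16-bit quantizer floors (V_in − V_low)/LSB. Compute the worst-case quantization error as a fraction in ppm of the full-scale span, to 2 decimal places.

Truncating → worst-case error = 1 LSB = V_FS/2^16, so 1e+06/65536 = 15.2588 ppm of full scale.

15.26 ppm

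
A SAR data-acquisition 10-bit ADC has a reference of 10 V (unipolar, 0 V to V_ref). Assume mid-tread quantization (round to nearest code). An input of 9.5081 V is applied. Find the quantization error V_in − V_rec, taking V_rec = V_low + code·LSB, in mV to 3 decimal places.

-3.619 mV

LSB = 10/2^10 = 9.766 mV.
Scaled input = 973.6294 LSBs, so code = 974.
Reconstructed: 9.5117188 V.
Error = 9.5081 − 9.5117188 = -0.00361875 V = -3.619 mV.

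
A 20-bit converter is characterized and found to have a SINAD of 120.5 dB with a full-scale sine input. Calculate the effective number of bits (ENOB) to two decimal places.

19.72 bits

ENOB = (SINAD − 1.76) / 6.02 = (120.5 − 1.76)/6.02 = 19.724.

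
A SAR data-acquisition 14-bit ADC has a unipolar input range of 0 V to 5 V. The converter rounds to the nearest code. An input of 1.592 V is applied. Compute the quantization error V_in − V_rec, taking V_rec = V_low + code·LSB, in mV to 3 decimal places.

Step size: 5 V ÷ 2^14 = 305.18 µV.
(1.592 − 0)/0.000305176 = 5216.6656; round gives code 5217.
Reconstructed: 1.5921021 V.
V_in − V_rec = -0.000102051 V = -0.102 mV.

-0.102 mV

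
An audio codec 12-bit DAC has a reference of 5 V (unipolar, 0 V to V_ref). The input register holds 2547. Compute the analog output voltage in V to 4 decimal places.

3.1091 V

LSB = 5 V / 2^12 = 1.221 mV.
V_out = 0 + 2547 × 0.0012207 V = 3.10913 V.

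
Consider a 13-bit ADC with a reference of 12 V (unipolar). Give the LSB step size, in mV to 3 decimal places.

Full-scale span = 12 V.
LSB = 12 / 2^13 = 12 / 8192 = 0.00146484 V = 1.465 mV.

1.465 mV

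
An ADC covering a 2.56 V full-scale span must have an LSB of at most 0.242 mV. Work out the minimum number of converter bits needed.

Number of steps required ≥ 2.56 V / 0.242 mV = 10578.51.
Need 2^N ≥ 10578.51; 2^13 = 8192, 2^14 = 16384.
Minimum N = 14.

14 bits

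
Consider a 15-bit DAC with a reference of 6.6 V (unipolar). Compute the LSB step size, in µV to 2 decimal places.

Full-scale span = 6.6 V.
LSB = 6.6 / 2^15 = 6.6 / 32768 = 0.000201416 V = 201.42 µV.

201.42 µV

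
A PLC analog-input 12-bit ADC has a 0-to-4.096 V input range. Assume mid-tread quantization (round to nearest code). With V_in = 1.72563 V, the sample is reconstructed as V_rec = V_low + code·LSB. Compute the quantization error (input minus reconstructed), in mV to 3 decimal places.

LSB = 4.096/2^12 = 1.000 mV.
Scaled input = 1725.6300 LSBs, so code = 1726.
Reconstructed: 1.726 V.
Difference: -0.00037 V → -0.370 mV.

-0.370 mV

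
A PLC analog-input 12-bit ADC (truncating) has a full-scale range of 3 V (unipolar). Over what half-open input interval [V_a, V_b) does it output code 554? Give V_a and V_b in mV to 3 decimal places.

LSB = 3/2^12 = 0.732 mV.
V_a = V_low + 554·LSB = 0.405762 V; V_b = V_low + 555·LSB = 0.406494 V.

[405.762 mV, 406.494 mV)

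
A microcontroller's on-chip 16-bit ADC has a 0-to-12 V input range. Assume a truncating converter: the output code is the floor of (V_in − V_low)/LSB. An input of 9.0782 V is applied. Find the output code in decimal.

code 49579

Full-scale span = 12 V; LSB = 12/2^16 = 183.11 µV.
Input sits at 49579.076 steps above V_low.
⌊·⌋(49579.076) = 49579.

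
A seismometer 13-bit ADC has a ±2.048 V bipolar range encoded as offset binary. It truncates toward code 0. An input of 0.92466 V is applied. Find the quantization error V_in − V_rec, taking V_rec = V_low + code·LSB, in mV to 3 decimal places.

Step size: 4.096 V ÷ 2^13 = 0.500 mV.
(0.92466 − (−2.048))/0.0005 = 5945.3200; ⌊·⌋ gives code 5945.
Reconstructed: 0.9245 V.
Error = 0.92466 − 0.9245 = 0.00016 V = 0.160 mV.

0.160 mV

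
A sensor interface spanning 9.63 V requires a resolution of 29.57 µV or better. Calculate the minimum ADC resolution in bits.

Number of steps required ≥ 9.63 V / 29.57 µV = 325667.91.
Need 2^N ≥ 325667.91; 2^18 = 262144, 2^19 = 524288.
Minimum N = 19.

19 bits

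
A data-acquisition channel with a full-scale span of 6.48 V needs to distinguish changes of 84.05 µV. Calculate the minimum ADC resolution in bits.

17 bits

Number of steps required ≥ 6.48 V / 84.05 µV = 77096.97.
Need 2^N ≥ 77096.97; 2^16 = 65536, 2^17 = 131072.
Minimum N = 17.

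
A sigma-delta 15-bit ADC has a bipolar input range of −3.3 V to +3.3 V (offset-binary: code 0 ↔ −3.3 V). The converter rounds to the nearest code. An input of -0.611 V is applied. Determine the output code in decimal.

code 13350

With 32768 levels over 6.6 V, one step is 201.42 µV.
(-0.611 − (−3.3)) / 0.000201416 = 13350.478 LSBs.
Round → code 13350.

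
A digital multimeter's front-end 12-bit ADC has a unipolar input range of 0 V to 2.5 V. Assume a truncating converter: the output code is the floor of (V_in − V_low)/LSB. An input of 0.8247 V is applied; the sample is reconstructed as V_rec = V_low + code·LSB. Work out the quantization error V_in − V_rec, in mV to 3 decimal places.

0.115 mV

One LSB is 2.5 V / 4096 = 0.610 mV.
(0.8247 − 0)/0.000610352 = 1351.1885; ⌊·⌋ gives code 1351.
V_rec = 0 + 1351·0.000610352 = 0.82458496 V.
V_in − V_rec = 0.000115039 V = 0.115 mV.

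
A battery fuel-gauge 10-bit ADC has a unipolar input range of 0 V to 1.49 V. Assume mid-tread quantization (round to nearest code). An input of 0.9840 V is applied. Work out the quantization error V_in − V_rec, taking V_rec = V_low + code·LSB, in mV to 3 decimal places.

LSB = 1.49/2^10 = 1.455 mV.
(V_in − V_low)/LSB = (0.9840 − 0)/0.00145508 = 676.2523 → code 676 (round).
Reconstructed: 0.98363281 V.
V_in − V_rec = 0.000367188 V = 0.367 mV.

0.367 mV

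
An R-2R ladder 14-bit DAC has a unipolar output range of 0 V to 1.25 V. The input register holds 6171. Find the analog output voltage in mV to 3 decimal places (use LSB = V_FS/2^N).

470.810 mV

LSB = 1.25 V / 2^14 = 76.29 µV.
V_out = 0 + 6171 × 7.62939e-05 V = 0.47081 V.
= 470.810 mV.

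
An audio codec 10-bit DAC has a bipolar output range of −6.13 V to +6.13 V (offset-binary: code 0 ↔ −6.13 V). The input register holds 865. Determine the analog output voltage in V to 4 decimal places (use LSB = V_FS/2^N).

LSB = 12.26 V / 2^10 = 11.973 mV.
V_out = (−6.13) + 865 × 0.0119727 V = 4.22635 V.

4.2263 V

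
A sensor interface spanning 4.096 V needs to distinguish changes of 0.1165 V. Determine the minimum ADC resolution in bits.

6 bits

Number of steps required ≥ 4.096 V / 0.1165 V = 35.16.
Need 2^N ≥ 35.16; 2^5 = 32, 2^6 = 64.
Minimum N = 6.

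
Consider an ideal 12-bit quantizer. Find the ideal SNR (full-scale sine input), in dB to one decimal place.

SNR ≈ 6.02·N + 1.76 dB = 6.02·12 + 1.76 = 74.00 dB.

74.0 dB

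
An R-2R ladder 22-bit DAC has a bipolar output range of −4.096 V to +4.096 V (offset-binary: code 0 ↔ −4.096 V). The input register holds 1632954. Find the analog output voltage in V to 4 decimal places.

LSB = 8.192 V / 2^22 = 1.95 µV.
V_out = (−4.096) + 1632954 × 1.95313e-06 V = -0.906637 V.

-0.9066 V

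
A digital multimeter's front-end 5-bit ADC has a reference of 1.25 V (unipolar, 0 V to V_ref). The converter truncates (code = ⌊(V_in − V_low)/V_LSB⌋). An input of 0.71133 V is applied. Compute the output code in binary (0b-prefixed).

code 0b10010 (decimal 18)

LSB = 1.25 V / 32 = 39.062 mV.
(0.71133 − 0) / 0.0390625 = 18.210 LSBs.
Floor → code 18.
In binary (0b-prefixed): 0b10010.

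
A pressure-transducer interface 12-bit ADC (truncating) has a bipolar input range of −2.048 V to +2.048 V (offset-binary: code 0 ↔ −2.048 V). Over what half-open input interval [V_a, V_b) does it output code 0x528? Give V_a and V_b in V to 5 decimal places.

LSB = 4.096/2^12 = 1.000 mV.
Code 0x528 = 1320 decimal.
V_a = V_low + 1320·LSB = -0.728 V; V_b = V_low + 1321·LSB = -0.727 V.

[-0.72800 V, -0.72700 V)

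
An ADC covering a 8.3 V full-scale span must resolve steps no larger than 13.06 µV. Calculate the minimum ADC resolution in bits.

20 bits

Number of steps required ≥ 8.3 V / 13.06 µV = 635528.33.
Need 2^N ≥ 635528.33; 2^19 = 524288, 2^20 = 1048576.
Minimum N = 20.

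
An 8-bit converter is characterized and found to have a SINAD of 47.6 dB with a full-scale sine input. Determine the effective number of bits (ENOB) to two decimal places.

7.61 bits

ENOB = (SINAD − 1.76) / 6.02 = (47.6 − 1.76)/6.02 = 7.615.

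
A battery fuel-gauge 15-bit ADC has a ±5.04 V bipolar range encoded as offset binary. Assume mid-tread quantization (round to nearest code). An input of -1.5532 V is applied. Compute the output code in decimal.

code 11335

LSB = 10.08 V / 32768 = 307.62 µV.
(-1.5532 − (−5.04)) / 0.000307617 = 11334.867 LSBs.
So the output code is 11335.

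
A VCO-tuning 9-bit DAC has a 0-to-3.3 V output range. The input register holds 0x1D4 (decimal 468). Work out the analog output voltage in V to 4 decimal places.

LSB = 3.3 V / 2^9 = 6.445 mV.
Code 0x1D4 = 468 decimal.
V_out = 0 + 468 × 0.00644531 V = 3.01641 V.

3.0164 V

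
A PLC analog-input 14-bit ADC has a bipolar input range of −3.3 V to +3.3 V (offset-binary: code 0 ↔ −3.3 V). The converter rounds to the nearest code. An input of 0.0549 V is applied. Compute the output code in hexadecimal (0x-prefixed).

code 0x2088 (decimal 8328)

With 16384 levels over 6.6 V, one step is 402.83 µV.
Input sits at 8328.285 steps above V_low.
Round → code 8328.
In hexadecimal (0x-prefixed): 0x2088.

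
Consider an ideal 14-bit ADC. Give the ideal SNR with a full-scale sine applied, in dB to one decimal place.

86.0 dB

SNR ≈ 6.02·N + 1.76 dB = 6.02·14 + 1.76 = 86.04 dB.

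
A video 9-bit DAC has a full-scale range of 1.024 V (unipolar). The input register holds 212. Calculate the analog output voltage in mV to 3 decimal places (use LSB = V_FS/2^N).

424.000 mV

LSB = 1.024 V / 2^9 = 2.000 mV.
V_out = 0 + 212 × 0.002 V = 0.424 V.
= 424.000 mV.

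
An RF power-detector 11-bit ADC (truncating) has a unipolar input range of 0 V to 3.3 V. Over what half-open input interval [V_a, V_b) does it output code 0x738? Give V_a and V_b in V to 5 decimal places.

LSB = 3.3/2^11 = 1.611 mV.
Code 0x738 = 1848 decimal.
V_a = V_low + 1848·LSB = 2.97773 V; V_b = V_low + 1849·LSB = 2.97935 V.

[2.97773 V, 2.97935 V)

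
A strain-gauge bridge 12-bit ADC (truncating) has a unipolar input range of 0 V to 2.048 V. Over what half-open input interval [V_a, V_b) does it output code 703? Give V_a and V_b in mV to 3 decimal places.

LSB = 2.048/2^12 = 0.500 mV.
V_a = V_low + 703·LSB = 0.3515 V; V_b = V_low + 704·LSB = 0.352 V.

[351.500 mV, 352.000 mV)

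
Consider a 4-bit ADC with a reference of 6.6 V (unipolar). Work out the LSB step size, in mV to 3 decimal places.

Full-scale span = 6.6 V.
LSB = 6.6 / 2^4 = 6.6 / 16 = 0.4125 V = 412.500 mV.

412.500 mV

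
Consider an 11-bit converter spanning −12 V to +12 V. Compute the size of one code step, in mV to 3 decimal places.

11.719 mV

Full-scale span = 24 V.
LSB = 24 / 2^11 = 24 / 2048 = 0.0117188 V = 11.719 mV.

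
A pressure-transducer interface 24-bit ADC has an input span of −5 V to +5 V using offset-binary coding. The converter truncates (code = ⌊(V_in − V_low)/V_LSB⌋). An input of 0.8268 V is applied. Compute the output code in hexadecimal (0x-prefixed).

code 0x952A84 (decimal 9775748)

Full-scale span = 10 V; LSB = 10/2^24 = 0.60 µV.
(V_in − V_low)/LSB = (0.8268 − (−5)) / 5.96046e-07 = 9775748.219.
⌊·⌋(9775748.219) = 9775748.
In hexadecimal (0x-prefixed): 0x952A84.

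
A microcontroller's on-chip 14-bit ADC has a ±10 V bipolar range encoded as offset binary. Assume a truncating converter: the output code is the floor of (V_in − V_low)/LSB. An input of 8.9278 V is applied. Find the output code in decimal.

LSB = 20 V / 16384 = 1.221 mV.
(V_in − V_low)/LSB = (8.9278 − (−10)) / 0.0012207 = 15505.654.
Floor → code 15505.

code 15505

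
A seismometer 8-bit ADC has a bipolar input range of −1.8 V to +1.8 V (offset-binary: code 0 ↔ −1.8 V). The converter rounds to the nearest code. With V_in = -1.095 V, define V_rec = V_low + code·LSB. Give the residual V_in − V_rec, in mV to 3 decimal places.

1.875 mV

One LSB is 3.6 V / 256 = 14.062 mV.
Scaled input = 50.1333 LSBs, so code = 50.
Reconstructed: -1.096875 V.
Error = -1.095 − (−1.096875) = 0.001875 V = 1.875 mV.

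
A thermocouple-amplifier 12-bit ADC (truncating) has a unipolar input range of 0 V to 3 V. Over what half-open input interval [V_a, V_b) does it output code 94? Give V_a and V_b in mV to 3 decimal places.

[68.848 mV, 69.580 mV)

LSB = 3/2^12 = 0.732 mV.
V_a = V_low + 94·LSB = 0.0688477 V; V_b = V_low + 95·LSB = 0.0695801 V.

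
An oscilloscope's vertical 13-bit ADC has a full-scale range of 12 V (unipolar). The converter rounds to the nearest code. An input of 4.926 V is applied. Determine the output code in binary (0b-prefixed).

code 0b110100100011 (decimal 3363)

With 8192 levels over 12 V, one step is 1.465 mV.
Input sits at 3362.816 steps above V_low.
So the output code is 3363.
In binary (0b-prefixed): 0b110100100011.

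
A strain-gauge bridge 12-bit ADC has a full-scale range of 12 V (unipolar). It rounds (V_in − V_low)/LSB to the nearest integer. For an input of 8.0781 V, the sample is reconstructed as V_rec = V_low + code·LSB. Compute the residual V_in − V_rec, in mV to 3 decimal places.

0.952 mV

One LSB is 12 V / 4096 = 2.930 mV.
Scaled input = 2757.3248 LSBs, so code = 2757.
Code 2757 maps back to 0 + 2757×0.00292969 V = 8.0771484 V.
Difference: 0.000951563 V → 0.952 mV.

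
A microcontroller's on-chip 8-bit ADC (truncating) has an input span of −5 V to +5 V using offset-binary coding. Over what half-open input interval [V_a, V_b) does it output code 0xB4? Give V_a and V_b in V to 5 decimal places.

[2.03125 V, 2.07031 V)

LSB = 10/2^8 = 39.062 mV.
Code 0xB4 = 180 decimal.
V_a = V_low + 180·LSB = 2.03125 V; V_b = V_low + 181·LSB = 2.07031 V.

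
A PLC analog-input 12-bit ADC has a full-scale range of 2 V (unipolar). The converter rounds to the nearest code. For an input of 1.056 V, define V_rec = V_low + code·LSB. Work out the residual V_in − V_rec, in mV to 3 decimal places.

-0.152 mV

Step size: 2 V ÷ 2^12 = 488.28 µV.
(1.056 − 0)/0.000488281 = 2162.6880; round gives code 2163.
Code 2163 maps back to 0 + 2163×0.000488281 V = 1.0561523 V.
Difference: -0.000152344 V → -0.152 mV.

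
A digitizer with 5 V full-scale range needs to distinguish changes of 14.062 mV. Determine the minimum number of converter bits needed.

9 bits

Number of steps required ≥ 5 V / 14.062 mV = 355.57.
Need 2^N ≥ 355.57; 2^8 = 256, 2^9 = 512.
Minimum N = 9.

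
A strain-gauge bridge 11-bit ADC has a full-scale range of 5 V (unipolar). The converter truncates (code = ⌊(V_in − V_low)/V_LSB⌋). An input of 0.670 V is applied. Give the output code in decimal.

code 274

LSB = 5 V / 2048 = 2.441 mV.
(V_in − V_low)/LSB = (0.670 − 0) / 0.00244141 = 274.432.
So the output code is 274.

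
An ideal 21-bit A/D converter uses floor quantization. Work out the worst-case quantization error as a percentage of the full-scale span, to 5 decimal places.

Truncating → worst-case error = 1 LSB = V_FS/2^21, so 100/2097152 = 4.76837e-05 % of full scale.

0.00005 %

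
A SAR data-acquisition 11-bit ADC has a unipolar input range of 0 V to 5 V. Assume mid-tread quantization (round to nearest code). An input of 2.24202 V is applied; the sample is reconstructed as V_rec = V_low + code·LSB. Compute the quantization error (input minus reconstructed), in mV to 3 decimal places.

0.809 mV

LSB = 5/2^11 = 2.441 mV.
(2.24202 − 0)/0.00244141 = 918.3314; round gives code 918.
V_rec = 0 + 918·0.00244141 = 2.2412109 V.
V_in − V_rec = 0.000809062 V = 0.809 mV.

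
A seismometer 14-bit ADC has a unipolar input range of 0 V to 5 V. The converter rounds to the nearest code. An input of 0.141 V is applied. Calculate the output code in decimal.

code 462

LSB = 5 V / 16384 = 305.18 µV.
Input sits at 462.029 steps above V_low.
round(462.029) = 462.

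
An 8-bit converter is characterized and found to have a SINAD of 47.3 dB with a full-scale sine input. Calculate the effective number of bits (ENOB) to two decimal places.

7.56 bits

ENOB = (SINAD − 1.76) / 6.02 = (47.3 − 1.76)/6.02 = 7.565.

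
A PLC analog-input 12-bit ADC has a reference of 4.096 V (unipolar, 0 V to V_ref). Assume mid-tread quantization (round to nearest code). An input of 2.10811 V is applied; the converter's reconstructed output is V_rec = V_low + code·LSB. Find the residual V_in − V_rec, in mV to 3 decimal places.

0.110 mV

LSB = 4.096/2^12 = 1.000 mV.
(V_in − V_low)/LSB = (2.10811 − 0)/0.001 = 2108.1100 → code 2108 (round).
Code 2108 maps back to 0 + 2108×0.001 V = 2.108 V.
Difference: 0.00011 V → 0.110 mV.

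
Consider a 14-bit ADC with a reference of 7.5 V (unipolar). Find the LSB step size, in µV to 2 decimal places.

Full-scale span = 7.5 V.
LSB = 7.5 / 2^14 = 7.5 / 16384 = 0.000457764 V = 457.76 µV.

457.76 µV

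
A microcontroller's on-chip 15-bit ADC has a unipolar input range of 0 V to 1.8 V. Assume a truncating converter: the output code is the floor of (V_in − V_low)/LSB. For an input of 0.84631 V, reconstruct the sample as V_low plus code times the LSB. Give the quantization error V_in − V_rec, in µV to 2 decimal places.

One LSB is 1.8 V / 32768 = 54.93 µV.
Scaled input = 15406.6034 LSBs, so code = 15406.
V_rec = 0 + 15406·5.49316e-05 = 0.84627686 V.
Difference: 3.31445e-05 V → 33.14 µV.

33.14 µV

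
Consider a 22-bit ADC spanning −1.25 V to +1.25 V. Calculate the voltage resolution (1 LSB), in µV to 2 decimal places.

0.60 µV

Full-scale span = 2.5 V.
LSB = 2.5 / 2^22 = 2.5 / 4194304 = 5.96046e-07 V = 0.60 µV.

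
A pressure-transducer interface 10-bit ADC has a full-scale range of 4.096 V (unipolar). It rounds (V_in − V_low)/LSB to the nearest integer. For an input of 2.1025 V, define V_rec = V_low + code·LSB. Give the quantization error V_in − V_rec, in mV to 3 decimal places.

Step size: 4.096 V ÷ 2^10 = 4.000 mV.
(2.1025 − 0)/0.004 = 525.6250; round gives code 526.
Reconstructed: 2.104 V.
V_in − V_rec = -0.0015 V = -1.500 mV.

-1.500 mV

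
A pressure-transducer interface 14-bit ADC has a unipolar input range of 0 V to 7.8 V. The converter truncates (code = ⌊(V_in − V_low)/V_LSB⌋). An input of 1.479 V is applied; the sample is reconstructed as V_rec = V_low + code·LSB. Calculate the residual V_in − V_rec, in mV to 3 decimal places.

Step size: 7.8 V ÷ 2^14 = 476.07 µV.
Scaled input = 3106.6585 LSBs, so code = 3106.
V_rec = 0 + 3106·0.000476074 = 1.4786865 V.
Difference: 0.000313477 V → 0.313 mV.

0.313 mV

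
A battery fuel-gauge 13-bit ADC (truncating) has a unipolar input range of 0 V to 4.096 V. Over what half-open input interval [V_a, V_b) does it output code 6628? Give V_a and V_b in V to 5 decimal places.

LSB = 4.096/2^13 = 0.500 mV.
V_a = V_low + 6628·LSB = 3.314 V; V_b = V_low + 6629·LSB = 3.3145 V.

[3.31400 V, 3.31450 V)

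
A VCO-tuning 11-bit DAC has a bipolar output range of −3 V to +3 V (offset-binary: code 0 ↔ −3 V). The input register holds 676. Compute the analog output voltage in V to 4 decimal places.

LSB = 6 V / 2^11 = 2.930 mV.
V_out = (−3) + 676 × 0.00292969 V = -1.01953 V.

-1.0195 V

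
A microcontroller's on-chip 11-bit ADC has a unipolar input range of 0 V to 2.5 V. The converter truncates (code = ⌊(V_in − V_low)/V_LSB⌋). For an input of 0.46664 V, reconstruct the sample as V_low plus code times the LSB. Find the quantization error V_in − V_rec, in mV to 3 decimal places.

LSB = 2.5/2^11 = 1.221 mV.
(0.46664 − 0)/0.0012207 = 382.2715; ⌊·⌋ gives code 382.
Code 382 maps back to 0 + 382×0.0012207 V = 0.46630859 V.
Difference: 0.000331406 V → 0.331 mV.

0.331 mV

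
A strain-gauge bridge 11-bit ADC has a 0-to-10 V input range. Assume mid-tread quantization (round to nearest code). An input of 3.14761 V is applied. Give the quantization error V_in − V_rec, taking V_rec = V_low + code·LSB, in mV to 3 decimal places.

-1.804 mV

LSB = 10/2^11 = 4.883 mV.
Scaled input = 644.6305 LSBs, so code = 645.
V_rec = 0 + 645·0.00488281 = 3.1494141 V.
Difference: -0.00180406 V → -1.804 mV.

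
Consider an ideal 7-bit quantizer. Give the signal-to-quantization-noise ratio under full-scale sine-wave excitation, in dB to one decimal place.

SNR ≈ 6.02·N + 1.76 dB = 6.02·7 + 1.76 = 43.90 dB.

43.9 dB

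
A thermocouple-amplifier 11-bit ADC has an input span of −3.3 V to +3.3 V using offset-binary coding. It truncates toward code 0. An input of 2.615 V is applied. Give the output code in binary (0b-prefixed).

code 0b11100101011 (decimal 1835)

LSB = 6.6 V / 2048 = 3.223 mV.
(2.615 − (−3.3)) / 0.00322266 = 1835.442 LSBs.
Floor → code 1835.
In binary (0b-prefixed): 0b11100101011.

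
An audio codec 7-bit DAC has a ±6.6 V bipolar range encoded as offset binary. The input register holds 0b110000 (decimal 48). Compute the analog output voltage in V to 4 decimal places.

-1.6500 V

LSB = 13.2 V / 2^7 = 103.125 mV.
Code 0b110000 = 48 decimal.
V_out = (−6.6) + 48 × 0.103125 V = -1.65 V.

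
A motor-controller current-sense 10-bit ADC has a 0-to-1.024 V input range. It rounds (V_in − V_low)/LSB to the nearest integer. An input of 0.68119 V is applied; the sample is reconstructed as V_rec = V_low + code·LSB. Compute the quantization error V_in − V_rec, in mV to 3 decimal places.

0.190 mV

One LSB is 1.024 V / 1024 = 1.000 mV.
(0.68119 − 0)/0.001 = 681.1900; round gives code 681.
Reconstructed: 0.681 V.
Difference: 0.00019 V → 0.190 mV.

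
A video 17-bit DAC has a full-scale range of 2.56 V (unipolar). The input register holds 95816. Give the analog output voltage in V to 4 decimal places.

LSB = 2.56 V / 2^17 = 19.53 µV.
V_out = 0 + 95816 × 1.95313e-05 V = 1.87141 V.

1.8714 V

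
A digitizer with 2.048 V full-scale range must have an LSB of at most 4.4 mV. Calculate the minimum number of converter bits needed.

9 bits

Number of steps required ≥ 2.048 V / 4.4 mV = 465.45.
Need 2^N ≥ 465.45; 2^8 = 256, 2^9 = 512.
Minimum N = 9.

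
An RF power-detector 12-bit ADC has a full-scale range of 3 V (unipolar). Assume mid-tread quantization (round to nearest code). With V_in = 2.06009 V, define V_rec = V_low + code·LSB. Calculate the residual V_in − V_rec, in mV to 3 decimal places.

-0.213 mV

LSB = 3/2^12 = 0.732 mV.
(V_in − V_low)/LSB = (2.06009 − 0)/0.000732422 = 2812.7095 → code 2813 (round).
Code 2813 maps back to 0 + 2813×0.000732422 V = 2.0603027 V.
V_in − V_rec = -0.000212734 V = -0.213 mV.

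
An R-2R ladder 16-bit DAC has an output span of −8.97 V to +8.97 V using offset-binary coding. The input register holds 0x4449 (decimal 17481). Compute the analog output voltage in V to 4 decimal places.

LSB = 17.94 V / 2^16 = 273.74 µV.
Code 0x4449 = 17481 decimal.
V_out = (−8.97) + 17481 × 0.000273743 V = -4.1847 V.

-4.1847 V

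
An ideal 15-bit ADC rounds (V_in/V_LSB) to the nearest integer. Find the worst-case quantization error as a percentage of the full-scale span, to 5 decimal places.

0.00153 %

Rounding → worst-case error = ½ LSB = V_FS/2^16, so 100/65536 = 0.00152588 % of full scale.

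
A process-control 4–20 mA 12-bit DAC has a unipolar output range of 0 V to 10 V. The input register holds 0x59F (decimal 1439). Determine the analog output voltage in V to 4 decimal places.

LSB = 10 V / 2^12 = 2.441 mV.
Code 0x59F = 1439 decimal.
V_out = 0 + 1439 × 0.00244141 V = 3.51318 V.

3.5132 V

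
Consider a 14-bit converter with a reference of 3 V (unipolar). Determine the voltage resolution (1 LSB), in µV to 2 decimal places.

183.11 µV

Full-scale span = 3 V.
LSB = 3 / 2^14 = 3 / 16384 = 0.000183105 V = 183.11 µV.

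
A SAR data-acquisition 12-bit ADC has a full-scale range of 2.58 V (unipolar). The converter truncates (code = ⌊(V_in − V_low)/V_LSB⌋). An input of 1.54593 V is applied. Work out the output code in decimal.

code 2454

With 4096 levels over 2.58 V, one step is 0.630 mV.
(1.54593 − 0) / 0.000629883 = 2454.314 LSBs.
⌊·⌋(2454.314) = 2454.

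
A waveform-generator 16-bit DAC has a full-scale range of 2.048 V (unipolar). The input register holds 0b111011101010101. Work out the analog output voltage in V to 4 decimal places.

0.9547 V

LSB = 2.048 V / 2^16 = 31.25 µV.
Code 0b111011101010101 = 30549 decimal.
V_out = 0 + 30549 × 3.125e-05 V = 0.954656 V.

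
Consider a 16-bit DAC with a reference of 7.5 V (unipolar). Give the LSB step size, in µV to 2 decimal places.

Full-scale span = 7.5 V.
LSB = 7.5 / 2^16 = 7.5 / 65536 = 0.000114441 V = 114.44 µV.

114.44 µV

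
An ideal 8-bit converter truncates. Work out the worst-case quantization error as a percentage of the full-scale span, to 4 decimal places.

0.3906 %

Truncating → worst-case error = 1 LSB = V_FS/2^8, so 100/256 = 0.390625 % of full scale.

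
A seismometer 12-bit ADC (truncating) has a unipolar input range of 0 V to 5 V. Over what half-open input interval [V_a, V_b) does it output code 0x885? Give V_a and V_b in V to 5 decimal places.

LSB = 5/2^12 = 1.221 mV.
Code 0x885 = 2181 decimal.
V_a = V_low + 2181·LSB = 2.66235 V; V_b = V_low + 2182·LSB = 2.66357 V.

[2.66235 V, 2.66357 V)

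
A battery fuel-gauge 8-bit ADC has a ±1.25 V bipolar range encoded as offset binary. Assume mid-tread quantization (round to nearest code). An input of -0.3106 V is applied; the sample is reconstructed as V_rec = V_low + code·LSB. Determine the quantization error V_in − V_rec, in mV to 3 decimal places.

1.900 mV

LSB = 2.5/2^8 = 9.766 mV.
(V_in − V_low)/LSB = (-0.3106 − (−1.25))/0.00976562 = 96.1946 → code 96 (round).
Reconstructed: -0.3125 V.
V_in − V_rec = 0.0019 V = 1.900 mV.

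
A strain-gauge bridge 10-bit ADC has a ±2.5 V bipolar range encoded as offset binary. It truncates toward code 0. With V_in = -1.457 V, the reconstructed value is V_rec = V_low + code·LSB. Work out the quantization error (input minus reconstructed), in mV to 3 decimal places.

2.961 mV

Step size: 5 V ÷ 2^10 = 4.883 mV.
(-1.457 − (−2.5))/0.00488281 = 213.6064; ⌊·⌋ gives code 213.
Code 213 maps back to (−2.5) + 213×0.00488281 V = -1.4599609 V.
V_in − V_rec = 0.00296094 V = 2.961 mV.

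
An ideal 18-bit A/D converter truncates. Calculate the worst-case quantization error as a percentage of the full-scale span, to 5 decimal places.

0.00038 %

Truncating → worst-case error = 1 LSB = V_FS/2^18, so 100/262144 = 0.00038147 % of full scale.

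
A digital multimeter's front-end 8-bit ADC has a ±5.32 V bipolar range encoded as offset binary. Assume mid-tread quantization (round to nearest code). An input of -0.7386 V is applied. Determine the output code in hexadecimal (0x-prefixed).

With 256 levels over 10.64 V, one step is 41.562 mV.
(-0.7386 − (−5.32)) / 0.0415625 = 110.229 LSBs.
Round → code 110.
In hexadecimal (0x-prefixed): 0x6E.

code 0x6E (decimal 110)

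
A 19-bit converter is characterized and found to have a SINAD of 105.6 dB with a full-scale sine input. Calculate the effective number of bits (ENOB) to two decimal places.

ENOB = (SINAD − 1.76) / 6.02 = (105.6 − 1.76)/6.02 = 17.249.

17.25 bits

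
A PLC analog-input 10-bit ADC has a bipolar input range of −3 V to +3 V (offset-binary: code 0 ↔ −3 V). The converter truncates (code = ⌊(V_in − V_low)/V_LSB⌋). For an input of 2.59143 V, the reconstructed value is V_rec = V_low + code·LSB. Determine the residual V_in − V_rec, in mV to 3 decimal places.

1.586 mV

Step size: 6 V ÷ 2^10 = 5.859 mV.
(V_in − V_low)/LSB = (2.59143 − (−3))/0.00585938 = 954.2707 → code 954 (floor).
Code 954 maps back to (−3) + 954×0.00585938 V = 2.5898438 V.
Error = 2.59143 − 2.5898438 = 0.00158625 V = 1.586 mV.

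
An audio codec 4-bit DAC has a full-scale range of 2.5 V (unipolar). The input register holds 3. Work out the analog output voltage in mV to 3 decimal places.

LSB = 2.5 V / 2^4 = 156.250 mV.
V_out = 0 + 3 × 0.15625 V = 0.46875 V.
= 468.750 mV.

468.750 mV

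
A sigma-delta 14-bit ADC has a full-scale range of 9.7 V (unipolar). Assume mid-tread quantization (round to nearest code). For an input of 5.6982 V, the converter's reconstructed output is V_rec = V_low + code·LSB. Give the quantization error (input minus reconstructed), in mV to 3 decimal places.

One LSB is 9.7 V / 16384 = 0.592 mV.
Scaled input = 9624.6710 LSBs, so code = 9625.
Code 9625 maps back to 0 + 9625×0.000592041 V = 5.6983948 V.
V_in − V_rec = -0.000194775 V = -0.195 mV.

-0.195 mV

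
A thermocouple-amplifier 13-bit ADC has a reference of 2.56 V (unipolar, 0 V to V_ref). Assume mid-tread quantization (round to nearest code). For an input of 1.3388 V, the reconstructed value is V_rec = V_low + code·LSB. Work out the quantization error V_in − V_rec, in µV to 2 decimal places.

50.00 µV

Step size: 2.56 V ÷ 2^13 = 312.50 µV.
Scaled input = 4284.1600 LSBs, so code = 4284.
V_rec = 0 + 4284·0.0003125 = 1.33875 V.
V_in − V_rec = 5e-05 V = 50.00 µV.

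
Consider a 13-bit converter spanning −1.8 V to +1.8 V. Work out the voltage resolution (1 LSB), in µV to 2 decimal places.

439.45 µV

Full-scale span = 3.6 V.
LSB = 3.6 / 2^13 = 3.6 / 8192 = 0.000439453 V = 439.45 µV.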